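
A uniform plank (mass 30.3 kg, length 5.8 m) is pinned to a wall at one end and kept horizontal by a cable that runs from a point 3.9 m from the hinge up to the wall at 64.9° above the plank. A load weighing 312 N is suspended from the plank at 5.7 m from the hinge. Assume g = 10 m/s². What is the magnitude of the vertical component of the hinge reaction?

|H_y| ≈ 66.3 N

Take torques about the hinge: T sin 64.9° · 3.9 = 30.3×10×2.9 + 312×5.7 = 2657.1 N·m.
So T = 2657.1 / (0.9056 × 3.9) = 752.35 N.
ΣF_y = 0: H_y = (30.3×10 + 312) − T sin 64.9° = 615 − 681.31 = -66.308 N.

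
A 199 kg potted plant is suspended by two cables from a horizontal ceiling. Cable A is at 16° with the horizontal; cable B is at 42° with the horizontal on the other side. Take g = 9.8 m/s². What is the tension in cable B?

Weight W = 199 × 9.8 = 1950 N acts straight down.
Horizontal: T_A cos 16° = T_B cos 42°  →  T_A = 0.7731 T_B.
Vertical: T_A sin 16° + T_B sin 42° = 1950.
Substituting the horizontal relation into the vertical equation gives 0.8822 T_B = 1950, so T_B = 2211 N.

T_B ≈ 2210 N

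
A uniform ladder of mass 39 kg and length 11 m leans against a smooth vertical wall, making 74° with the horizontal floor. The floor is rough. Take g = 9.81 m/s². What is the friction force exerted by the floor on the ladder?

Torques about the foot: N_wall · 11 sin 74° = 39×9.81×5.5 cos 74° → N_wall = 54.853 N.
ΣF_x = 0: f_floor = N_wall = 54.853 N.

f ≈ 54.9 N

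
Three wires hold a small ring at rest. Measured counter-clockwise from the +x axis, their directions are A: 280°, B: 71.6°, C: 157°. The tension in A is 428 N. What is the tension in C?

Resolve: ΣF_x = 428 cos 280° + T_B cos 71.6° + T_C cos 157° = 0.
        ΣF_y = 428 sin 280° + T_B sin 71.6° + T_C sin 157° = 0.
The known terms sum to (74.32, -421.5) N, so 0.3156 T_B − 0.9205 T_C = -74.32 and 0.9489 T_B + 0.3907 T_C = 421.5.
Solving simultaneously: T_B = 360.1 N, T_C = 204.2 N.

T_C ≈ 204 N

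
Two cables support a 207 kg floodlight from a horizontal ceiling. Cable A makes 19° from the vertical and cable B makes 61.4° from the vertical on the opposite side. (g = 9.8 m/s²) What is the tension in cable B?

Angles from the horizontal: cable A is 90° − 19° = 71°, cable B is 90° − 61.4° = 28.6°.
Weight W = 207 × 9.8 = 2029 N acts straight down.
Horizontal: T_A cos 71° = T_B cos 28.6°  →  T_A = 2.697 T_B.
Vertical: T_A sin 71° + T_B sin 28.6° = 2029.
Substituting the horizontal relation into the vertical equation gives 3.029 T_B = 2029, so T_B = 669.8 N.

T_B ≈ 670 N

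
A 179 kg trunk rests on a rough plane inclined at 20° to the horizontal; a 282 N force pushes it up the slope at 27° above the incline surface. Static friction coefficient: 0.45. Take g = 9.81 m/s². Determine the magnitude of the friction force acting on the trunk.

Axes along / perpendicular to the incline. W sin 20° = 600.6 N down-slope; W cos 20° = 1650 N into the surface.
Perpendicular: N = W cos 20° − P sin 27° = 1650 − 128 = 1522 N.
Along incline: P cos 27° + f = W sin 20° (friction acts up-slope) → f = 600.6 − 251.3 = 349.3 N.
|f| = 349.3 N ≤ μN = 684.9 N, so the trunk is indeed static.

f ≈ 349 N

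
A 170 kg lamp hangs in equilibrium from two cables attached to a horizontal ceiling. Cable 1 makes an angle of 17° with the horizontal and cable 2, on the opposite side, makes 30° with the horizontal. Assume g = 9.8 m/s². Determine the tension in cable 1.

Weight W = 170 × 9.8 = 1666 N acts straight down.
Horizontal: T_1 cos 17° = T_2 cos 30°  →  T_2 = 1.104 T_1.
Vertical: T_1 sin 17° + T_2 sin 30° = 1666.
Substituting the horizontal relation into the vertical equation gives 0.8445 T_1 = 1666, so T_1 = 1973 N.

T_1 ≈ 1970 N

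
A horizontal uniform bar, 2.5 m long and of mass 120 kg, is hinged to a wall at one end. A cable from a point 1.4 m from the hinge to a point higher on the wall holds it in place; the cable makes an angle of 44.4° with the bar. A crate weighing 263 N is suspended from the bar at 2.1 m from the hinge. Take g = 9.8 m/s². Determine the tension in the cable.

Take torques about the hinge: T sin 44.4° · 1.4 = 120×9.8×1.25 + 263×2.1 = 2022.3 N·m.
So T = 2022.3 / (0.6997 × 1.4) = 2064.6 N.

T ≈ 2060 N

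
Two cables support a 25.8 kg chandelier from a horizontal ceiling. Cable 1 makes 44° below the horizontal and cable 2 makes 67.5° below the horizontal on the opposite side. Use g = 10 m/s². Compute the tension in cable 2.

Weight W = 25.8 × 10 = 258 N acts straight down.
Horizontal: T_1 cos 44° = T_2 cos 67.5°  →  T_1 = 0.532 T_2.
Vertical: T_1 sin 44° + T_2 sin 67.5° = 258.
Substituting the horizontal relation into the vertical equation gives 1.293 T_2 = 258, so T_2 = 199.5 N.

T_2 ≈ 199 N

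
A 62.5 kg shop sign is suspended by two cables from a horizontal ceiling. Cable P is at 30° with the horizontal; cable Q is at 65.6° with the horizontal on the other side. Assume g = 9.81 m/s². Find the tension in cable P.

T_P ≈ 254 N

Weight W = 62.5 × 9.81 = 613.1 N acts straight down.
Horizontal: T_P cos 30° = T_Q cos 65.6°  →  T_Q = 2.096 T_P.
Vertical: T_P sin 30° + T_Q sin 65.6° = 613.1.
Substituting the horizontal relation into the vertical equation gives 2.409 T_P = 613.1, so T_P = 254.5 N.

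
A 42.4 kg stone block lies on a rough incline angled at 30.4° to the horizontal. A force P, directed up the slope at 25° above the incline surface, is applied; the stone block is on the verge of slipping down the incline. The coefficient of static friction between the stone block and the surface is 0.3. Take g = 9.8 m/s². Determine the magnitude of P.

P ≈ 132 N

On the verge of sliding down the incline, friction equals μN and acts up the slope.
Perpendicular: N + P sin 25° = W cos 30.4° = 358.4 N.
Along incline: P cos 25° + μN = W sin 30.4° with W sin 30.4° = 210.3 N.
Solving the pair for P and N: P = 131.8 N, N = 302.7 N (and f = μN = 90.81 N).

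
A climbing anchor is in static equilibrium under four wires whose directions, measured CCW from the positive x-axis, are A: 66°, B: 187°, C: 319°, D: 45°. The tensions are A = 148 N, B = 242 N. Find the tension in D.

Resolve: ΣF_x = 148 cos 66° + 242 cos 187° + T_C cos 319° + T_D cos 45° = 0.
        ΣF_y = 148 sin 66° + 242 sin 187° + T_C sin 319° + T_D sin 45° = 0.
The known terms sum to (-180, 105.7) N, so 0.7547 T_C + 0.7071 T_D = 180 and -0.6561 T_C + 0.7071 T_D = -105.7.
Solving simultaneously: T_C = 202.5 N, T_D = 38.40 N.

T_D ≈ 38.4 N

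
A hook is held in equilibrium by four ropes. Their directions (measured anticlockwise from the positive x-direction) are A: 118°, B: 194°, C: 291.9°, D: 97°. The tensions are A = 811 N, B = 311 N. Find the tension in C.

Resolve: ΣF_x = 811 cos 118° + 311 cos 194° + T_C cos 291.9° + T_D cos 97° = 0.
        ΣF_y = 811 sin 118° + 311 sin 194° + T_C sin 291.9° + T_D sin 97° = 0.
The known terms sum to (-682.5, 640.8) N, so 0.3730 T_C − 0.1219 T_D = 682.5 and -0.9278 T_C + 0.9925 T_D = -640.8.
Solving simultaneously: T_C = 2331 N, T_D = 1533 N.

T_C ≈ 2330 N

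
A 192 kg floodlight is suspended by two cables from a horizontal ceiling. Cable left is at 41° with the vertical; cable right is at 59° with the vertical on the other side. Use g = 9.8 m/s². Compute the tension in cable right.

T_right ≈ 1250 N

Angles from the horizontal: cable left is 90° − 41° = 49°, cable right is 90° − 59° = 31°.
Weight W = 192 × 9.8 = 1882 N acts straight down.
Horizontal: T_left cos 49° = T_right cos 31°  →  T_left = 1.307 T_right.
Vertical: T_left sin 49° + T_right sin 31° = 1882.
Substituting the horizontal relation into the vertical equation gives 1.501 T_right = 1882, so T_right = 1253 N.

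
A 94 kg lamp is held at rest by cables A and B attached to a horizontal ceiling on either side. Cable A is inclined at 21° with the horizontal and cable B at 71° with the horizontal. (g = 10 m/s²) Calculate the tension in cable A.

Weight W = 94 × 10 = 940 N acts straight down.
Horizontal: T_A cos 21° = T_B cos 71°  →  T_B = 2.868 T_A.
Vertical: T_A sin 21° + T_B sin 71° = 940.
Substituting the horizontal relation into the vertical equation gives 3.07 T_A = 940, so T_A = 306.2 N.

T_A ≈ 306 N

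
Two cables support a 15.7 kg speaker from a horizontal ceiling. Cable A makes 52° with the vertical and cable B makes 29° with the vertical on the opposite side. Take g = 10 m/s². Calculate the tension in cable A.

Angles from the horizontal: cable A is 90° − 52° = 38°, cable B is 90° − 29° = 61°.
Weight W = 15.7 × 10 = 157 N acts straight down.
Horizontal: T_A cos 38° = T_B cos 61°  →  T_B = 1.625 T_A.
Vertical: T_A sin 38° + T_B sin 61° = 157.
Substituting the horizontal relation into the vertical equation gives 2.037 T_A = 157, so T_A = 77.06 N.

T_A ≈ 77.1 N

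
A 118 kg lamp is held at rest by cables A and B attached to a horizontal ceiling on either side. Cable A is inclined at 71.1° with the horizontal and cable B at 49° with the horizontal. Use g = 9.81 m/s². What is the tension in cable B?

Weight W = 118 × 9.81 = 1158 N acts straight down.
Horizontal: T_A cos 71.1° = T_B cos 49°  →  T_A = 2.025 T_B.
Vertical: T_A sin 71.1° + T_B sin 49° = 1158.
Substituting the horizontal relation into the vertical equation gives 2.671 T_B = 1158, so T_B = 433.4 N.

T_B ≈ 433 N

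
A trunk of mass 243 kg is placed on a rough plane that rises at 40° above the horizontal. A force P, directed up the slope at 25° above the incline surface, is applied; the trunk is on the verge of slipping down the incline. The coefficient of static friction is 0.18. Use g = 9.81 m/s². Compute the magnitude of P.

P ≈ 1450 N

On the verge of sliding down the incline, friction equals μN and acts up the slope.
Perpendicular: N + P sin 25° = W cos 40° = 1826 N.
Along incline: P cos 25° + μN = W sin 40° with W sin 40° = 1532 N.
Solving the pair for P and N: P = 1450 N, N = 1213 N (and f = μN = 218.4 N).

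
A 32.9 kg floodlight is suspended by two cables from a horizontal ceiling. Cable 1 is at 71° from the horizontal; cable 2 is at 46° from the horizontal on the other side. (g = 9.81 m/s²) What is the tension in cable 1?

T_1 ≈ 252 N

Weight W = 32.9 × 9.81 = 322.7 N acts straight down.
Horizontal: T_1 cos 71° = T_2 cos 46°  →  T_2 = 0.4687 T_1.
Vertical: T_1 sin 71° + T_2 sin 46° = 322.7.
Substituting the horizontal relation into the vertical equation gives 1.283 T_1 = 322.7, so T_1 = 251.6 N.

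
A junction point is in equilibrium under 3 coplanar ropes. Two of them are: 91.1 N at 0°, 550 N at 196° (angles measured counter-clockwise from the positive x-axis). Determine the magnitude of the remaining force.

F ≈ 463 N

Sum the known components: ΣF_x = -437.6 N, ΣF_y = -151.6 N.
For equilibrium the remaining force must supply (−ΣF_x, −ΣF_y) = (437.6, 151.6) N.
Magnitude = √((437.6)² + (151.6)²) = 463.1 N; direction = atan2(151.6, 437.6) = 19.1°.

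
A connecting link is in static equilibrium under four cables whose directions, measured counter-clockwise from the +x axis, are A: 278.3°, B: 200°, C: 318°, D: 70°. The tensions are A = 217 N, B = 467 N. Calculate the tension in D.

Resolve: ΣF_x = 217 cos 278.3° + 467 cos 200° + T_C cos 318° + T_D cos 70° = 0.
        ΣF_y = 217 sin 278.3° + 467 sin 200° + T_C sin 318° + T_D sin 70° = 0.
The known terms sum to (-407.5, -374.5) N, so 0.7431 T_C + 0.3420 T_D = 407.5 and -0.6691 T_C + 0.9397 T_D = 374.5.
Solving simultaneously: T_C = 274.9 N, T_D = 594.2 N.

T_D ≈ 594 N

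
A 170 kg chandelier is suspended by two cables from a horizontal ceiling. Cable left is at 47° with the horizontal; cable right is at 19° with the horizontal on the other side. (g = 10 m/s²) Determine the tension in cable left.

Weight W = 170 × 10 = 1700 N acts straight down.
Horizontal: T_left cos 47° = T_right cos 19°  →  T_right = 0.7213 T_left.
Vertical: T_left sin 47° + T_right sin 19° = 1700.
Substituting the horizontal relation into the vertical equation gives 0.9662 T_left = 1700, so T_left = 1759 N.

T_left ≈ 1760 N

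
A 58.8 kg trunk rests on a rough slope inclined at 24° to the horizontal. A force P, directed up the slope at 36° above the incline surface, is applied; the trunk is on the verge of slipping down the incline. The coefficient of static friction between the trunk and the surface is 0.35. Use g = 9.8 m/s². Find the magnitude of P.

P ≈ 83.1 N

On the verge of sliding down the incline, friction equals μN and acts up the slope.
Perpendicular: N + P sin 36° = W cos 24° = 526.4 N.
Along incline: P cos 36° + μN = W sin 24° with W sin 24° = 234.4 N.
Solving the pair for P and N: P = 83.09 N, N = 477.6 N (and f = μN = 167.2 N).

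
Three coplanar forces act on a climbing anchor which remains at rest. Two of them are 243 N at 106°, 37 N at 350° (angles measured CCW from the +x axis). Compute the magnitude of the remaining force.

Sum the known components: ΣF_x = -30.54 N, ΣF_y = 227.2 N.
For equilibrium the remaining force must supply (−ΣF_x, −ΣF_y) = (30.54, -227.2) N.
Magnitude = √((30.54)² + (-227.2)²) = 229.2 N; direction = atan2(-227.2, 30.54) = 277.7°.

F ≈ 229 N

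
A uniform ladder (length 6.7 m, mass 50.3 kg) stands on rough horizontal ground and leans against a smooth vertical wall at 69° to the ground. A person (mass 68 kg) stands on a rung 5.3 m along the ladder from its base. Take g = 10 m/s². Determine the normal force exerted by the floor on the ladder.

ΣF_y = 0: N_floor = 50.3×10 + 68×10 = 1183 N.

N_floor ≈ 1180 N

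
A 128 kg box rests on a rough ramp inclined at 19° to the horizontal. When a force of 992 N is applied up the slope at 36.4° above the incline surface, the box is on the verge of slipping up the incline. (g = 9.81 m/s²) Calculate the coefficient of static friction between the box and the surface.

μ ≈ 0.651

On the verge of sliding up the incline, friction is at its maximum μN and acts down the slope.
Perpendicular to incline: N = W cos 19° − P sin 36.4° = 1187 − 588.7 = 598.6 N.
Along incline: P cos 36.4° − μN = W sin 19° → μ = −(W sin 19° − P cos 36.4°) / N = 0.6509.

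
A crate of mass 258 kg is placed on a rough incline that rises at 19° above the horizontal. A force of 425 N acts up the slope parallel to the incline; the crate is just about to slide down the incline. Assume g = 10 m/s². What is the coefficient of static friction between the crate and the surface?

μ ≈ 0.170

On the verge of sliding down the incline, friction is at its maximum μN and acts up the slope.
Perpendicular to incline: N = W cos 19° − P sin 0° = 2439 − 0 = 2439 N.
Along incline: P cos 0° + μN = W sin 19° → μ = (W sin 19° − P cos 0°) / N = 0.1701.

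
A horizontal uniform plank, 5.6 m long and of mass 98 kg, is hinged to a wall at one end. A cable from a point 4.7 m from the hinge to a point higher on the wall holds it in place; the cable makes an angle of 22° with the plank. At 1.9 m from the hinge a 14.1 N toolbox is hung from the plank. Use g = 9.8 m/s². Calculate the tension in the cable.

T ≈ 1540 N

Take torques about the hinge: T sin 22° · 4.7 = 98×9.8×2.8 + 14.1×1.9 = 2715.9 N·m.
So T = 2715.9 / (0.3746 × 4.7) = 1542.6 N.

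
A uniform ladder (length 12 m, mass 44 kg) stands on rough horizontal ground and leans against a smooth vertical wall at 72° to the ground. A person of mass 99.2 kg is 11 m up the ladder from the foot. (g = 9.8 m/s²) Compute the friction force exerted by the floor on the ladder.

Torques about the foot: N_wall · 12 sin 72° = 44×9.8×6 cos 72° + 99.2×9.8×11 cos 72° → N_wall = 359.6 N.
ΣF_x = 0: f_floor = N_wall = 359.6 N.

f ≈ 360 N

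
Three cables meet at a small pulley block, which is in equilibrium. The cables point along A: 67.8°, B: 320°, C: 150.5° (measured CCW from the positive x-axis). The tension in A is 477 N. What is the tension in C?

Resolve: ΣF_x = 477 cos 67.8° + T_B cos 320° + T_C cos 150.5° = 0.
        ΣF_y = 477 sin 67.8° + T_B sin 320° + T_C sin 150.5° = 0.
The known terms sum to (180.2, 441.6) N, so 0.7660 T_B − 0.8704 T_C = -180.2 and -0.6428 T_B + 0.4924 T_C = -441.6.
Solving simultaneously: T_B = 2596 N, T_C = 2492 N.

T_C ≈ 2490 N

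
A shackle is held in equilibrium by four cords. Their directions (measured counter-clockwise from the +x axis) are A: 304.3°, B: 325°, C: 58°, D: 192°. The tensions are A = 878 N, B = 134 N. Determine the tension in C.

T_C ≈ 1270 N

Resolve: ΣF_x = 878 cos 304.3° + 134 cos 325° + T_C cos 58° + T_D cos 192° = 0.
        ΣF_y = 878 sin 304.3° + 134 sin 325° + T_C sin 58° + T_D sin 192° = 0.
The known terms sum to (604.5, -802.2) N, so 0.5299 T_C − 0.9781 T_D = -604.5 and 0.8480 T_C − 0.2079 T_D = 802.2.
Solving simultaneously: T_C = 1266 N, T_D = 1304 N.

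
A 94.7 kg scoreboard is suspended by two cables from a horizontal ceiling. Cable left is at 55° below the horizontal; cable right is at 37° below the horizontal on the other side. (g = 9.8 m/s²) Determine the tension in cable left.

Weight W = 94.7 × 9.8 = 928.1 N acts straight down.
Horizontal: T_left cos 55° = T_right cos 37°  →  T_right = 0.7182 T_left.
Vertical: T_left sin 55° + T_right sin 37° = 928.1.
Substituting the horizontal relation into the vertical equation gives 1.251 T_left = 928.1, so T_left = 741.6 N.

T_left ≈ 742 N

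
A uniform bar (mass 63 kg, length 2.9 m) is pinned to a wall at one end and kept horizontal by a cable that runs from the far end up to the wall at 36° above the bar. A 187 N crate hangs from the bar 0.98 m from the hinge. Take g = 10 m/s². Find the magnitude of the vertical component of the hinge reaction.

Take torques about the hinge: T sin 36° · 2.9 = 63×10×1.45 + 187×0.98 = 1096.8 N·m.
So T = 1096.8 / (0.5878 × 2.9) = 643.42 N.
ΣF_y = 0: H_y = (63×10 + 187) − T sin 36° = 817 − 378.19 = 438.81 N.

|H_y| ≈ 439 N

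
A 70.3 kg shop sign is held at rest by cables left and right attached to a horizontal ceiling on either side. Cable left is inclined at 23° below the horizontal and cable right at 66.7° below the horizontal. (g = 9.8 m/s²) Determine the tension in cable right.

T_right ≈ 634 N

Weight W = 70.3 × 9.8 = 688.9 N acts straight down.
Horizontal: T_left cos 23° = T_right cos 66.7°  →  T_left = 0.4297 T_right.
Vertical: T_left sin 23° + T_right sin 66.7° = 688.9.
Substituting the horizontal relation into the vertical equation gives 1.086 T_right = 688.9, so T_right = 634.2 N.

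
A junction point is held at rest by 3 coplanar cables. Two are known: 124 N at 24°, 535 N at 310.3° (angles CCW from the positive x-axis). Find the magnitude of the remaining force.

Sum the known components: ΣF_x = 459.3 N, ΣF_y = -357.6 N.
For equilibrium the remaining force must supply (−ΣF_x, −ΣF_y) = (-459.3, 357.6) N.
Magnitude = √((-459.3)² + (357.6)²) = 582.1 N; direction = atan2(357.6, -459.3) = 142.1°.

F ≈ 582 N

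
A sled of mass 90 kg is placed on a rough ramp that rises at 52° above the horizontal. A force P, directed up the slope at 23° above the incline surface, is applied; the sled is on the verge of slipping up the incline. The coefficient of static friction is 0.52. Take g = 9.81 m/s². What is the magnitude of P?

On the verge of sliding up the incline, friction equals μN and acts down the slope.
Perpendicular: N + P sin 23° = W cos 52° = 543.6 N.
Along incline: P cos 23° = W sin 52° + μN  with W sin 52° = 695.7 N.
Solving the pair for P and N: P = 870.7 N, N = 203.4 N (and f = μN = 105.7 N).

P ≈ 871 N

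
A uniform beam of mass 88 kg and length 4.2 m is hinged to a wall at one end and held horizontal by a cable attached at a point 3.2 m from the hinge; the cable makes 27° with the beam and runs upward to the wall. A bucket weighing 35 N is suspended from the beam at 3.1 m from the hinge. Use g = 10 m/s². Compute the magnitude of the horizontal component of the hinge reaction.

Take torques about the hinge: T sin 27° · 3.2 = 88×10×2.1 + 35×3.1 = 1956.5 N·m.
So T = 1956.5 / (0.4540 × 3.2) = 1346.7 N.
ΣF_x = 0: H_x = T cos 27° = 1200 N.

H_x ≈ 1200 N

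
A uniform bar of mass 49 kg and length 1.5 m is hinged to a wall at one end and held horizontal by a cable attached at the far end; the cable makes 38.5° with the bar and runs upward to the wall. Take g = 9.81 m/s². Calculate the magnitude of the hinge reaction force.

Take torques about the hinge: T sin 38.5° · 1.5 = 49×9.81×0.75 = 360.52 N·m.
So T = 360.52 / (0.6225 × 1.5) = 386.09 N.
ΣF_x = 0: H_x = T cos 38.5° = 302.16 N.
ΣF_y = 0: H_y = (49×9.81) − T sin 38.5° = 480.69 − 240.34 = 240.34 N.
|H| = √(H_x² + H_y²) = √((302.16)² + (240.34)²) = 386.09 N.

|H| ≈ 386 N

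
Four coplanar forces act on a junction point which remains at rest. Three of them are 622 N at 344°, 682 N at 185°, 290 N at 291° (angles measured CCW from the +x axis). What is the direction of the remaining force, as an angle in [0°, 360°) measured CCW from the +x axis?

Sum the known components: ΣF_x = 22.43 N, ΣF_y = -501.6 N.
For equilibrium the remaining force must supply (−ΣF_x, −ΣF_y) = (-22.43, 501.6) N.
Magnitude = √((-22.43)² + (501.6)²) = 502.1 N; direction = atan2(501.6, -22.43) = 92.6°.

θ ≈ 92.6°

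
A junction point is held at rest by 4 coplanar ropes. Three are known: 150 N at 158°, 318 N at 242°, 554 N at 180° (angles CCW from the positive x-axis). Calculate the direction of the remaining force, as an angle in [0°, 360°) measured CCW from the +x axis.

Sum the known components: ΣF_x = -842.4 N, ΣF_y = -224.6 N.
For equilibrium the remaining force must supply (−ΣF_x, −ΣF_y) = (842.4, 224.6) N.
Magnitude = √((842.4)² + (224.6)²) = 871.8 N; direction = atan2(224.6, 842.4) = 14.9°.

θ ≈ 14.9°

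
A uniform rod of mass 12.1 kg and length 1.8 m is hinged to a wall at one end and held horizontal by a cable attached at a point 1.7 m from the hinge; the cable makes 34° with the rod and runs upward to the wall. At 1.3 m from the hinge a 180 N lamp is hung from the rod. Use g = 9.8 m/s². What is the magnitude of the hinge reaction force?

|H| ≈ 313 N

Take torques about the hinge: T sin 34° · 1.7 = 12.1×9.8×0.9 + 180×1.3 = 340.72 N·m.
So T = 340.72 / (0.5592 × 1.7) = 358.42 N.
ΣF_x = 0: H_x = T cos 34° = 297.14 N.
ΣF_y = 0: H_y = (12.1×9.8 + 180) − T sin 34° = 298.58 − 200.42 = 98.155 N.
|H| = √(H_x² + H_y²) = √((297.14)² + (98.155)²) = 312.93 N.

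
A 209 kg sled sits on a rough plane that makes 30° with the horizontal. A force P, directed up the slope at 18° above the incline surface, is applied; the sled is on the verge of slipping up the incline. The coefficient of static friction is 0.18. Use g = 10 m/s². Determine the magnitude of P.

On the verge of sliding up the incline, friction equals μN and acts down the slope.
Perpendicular: N + P sin 18° = W cos 30° = 1810 N.
Along incline: P cos 18° = W sin 30° + μN  with W sin 30° = 1045 N.
Solving the pair for P and N: P = 1362 N, N = 1389 N (and f = μN = 250.1 N).

P ≈ 1360 N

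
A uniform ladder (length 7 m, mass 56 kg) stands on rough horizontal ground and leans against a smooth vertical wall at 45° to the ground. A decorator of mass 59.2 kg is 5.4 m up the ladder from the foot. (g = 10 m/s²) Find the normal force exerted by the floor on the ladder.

ΣF_y = 0: N_floor = 56×10 + 59.2×10 = 1152 N.

N_floor ≈ 1150 N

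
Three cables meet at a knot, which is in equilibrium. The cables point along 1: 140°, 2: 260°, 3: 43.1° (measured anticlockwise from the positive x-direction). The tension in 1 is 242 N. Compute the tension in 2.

Resolve: ΣF_x = 242 cos 140° + T_2 cos 260° + T_3 cos 43.1° = 0.
        ΣF_y = 242 sin 140° + T_2 sin 260° + T_3 sin 43.1° = 0.
The known terms sum to (-185.4, 155.6) N, so -0.1736 T_2 + 0.7302 T_3 = 185.4 and -0.9848 T_2 + 0.6833 T_3 = -155.6.
Solving simultaneously: T_2 = 400.1 N, T_3 = 349.1 N.

T_2 ≈ 400 N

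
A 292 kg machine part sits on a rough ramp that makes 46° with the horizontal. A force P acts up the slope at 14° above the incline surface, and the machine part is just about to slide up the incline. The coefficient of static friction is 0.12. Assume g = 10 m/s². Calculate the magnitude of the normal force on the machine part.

N ≈ 1460 N

On the verge of sliding up the incline, friction equals μN and acts down the slope.
Perpendicular: N + P sin 14° = W cos 46° = 2028 N.
Along incline: P cos 14° = W sin 46° + μN  with W sin 46° = 2100 N.
Solving the pair for P and N: P = 2345 N, N = 1461 N (and f = μN = 175.3 N).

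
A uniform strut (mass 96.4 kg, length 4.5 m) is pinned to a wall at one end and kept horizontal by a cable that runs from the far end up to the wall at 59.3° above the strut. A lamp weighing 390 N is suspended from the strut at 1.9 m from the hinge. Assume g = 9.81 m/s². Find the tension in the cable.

T ≈ 741 N

Take torques about the hinge: T sin 59.3° · 4.5 = 96.4×9.81×2.25 + 390×1.9 = 2868.8 N·m.
So T = 2868.8 / (0.8599 × 4.5) = 741.42 N.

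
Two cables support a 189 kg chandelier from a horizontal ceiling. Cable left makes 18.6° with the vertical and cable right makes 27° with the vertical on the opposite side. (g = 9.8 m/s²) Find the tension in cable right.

Angles from the horizontal: cable left is 90° − 18.6° = 71.4°, cable right is 90° − 27° = 63°.
Weight W = 189 × 9.8 = 1852 N acts straight down.
Horizontal: T_left cos 71.4° = T_right cos 63°  →  T_left = 1.423 T_right.
Vertical: T_left sin 71.4° + T_right sin 63° = 1852.
Substituting the horizontal relation into the vertical equation gives 2.24 T_right = 1852, so T_right = 826.9 N.

T_right ≈ 827 N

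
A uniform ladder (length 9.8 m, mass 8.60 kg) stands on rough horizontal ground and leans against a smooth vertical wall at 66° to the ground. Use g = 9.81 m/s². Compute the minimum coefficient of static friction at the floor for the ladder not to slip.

μ_min ≈ 0.223

ΣF_y = 0: N_floor = 8.60×9.81 = 84.366 N.
Torques about the foot: N_wall · 9.8 sin 66° = 8.60×9.81×4.9 cos 66° → N_wall = 18.781 N.
ΣF_x = 0: f_floor = N_wall = 18.781 N.
μ_min = f_floor / N_floor = 18.781 / 84.366 = 0.2226.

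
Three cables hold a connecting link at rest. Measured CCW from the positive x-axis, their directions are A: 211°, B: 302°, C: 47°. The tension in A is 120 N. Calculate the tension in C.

Resolve: ΣF_x = 120 cos 211° + T_B cos 302° + T_C cos 47° = 0.
        ΣF_y = 120 sin 211° + T_B sin 302° + T_C sin 47° = 0.
The known terms sum to (-102.9, -61.8) N, so 0.5299 T_B + 0.6820 T_C = 102.9 and -0.8480 T_B + 0.7314 T_C = 61.8.
Solving simultaneously: T_B = 34.24 N, T_C = 124.2 N.

T_C ≈ 124 N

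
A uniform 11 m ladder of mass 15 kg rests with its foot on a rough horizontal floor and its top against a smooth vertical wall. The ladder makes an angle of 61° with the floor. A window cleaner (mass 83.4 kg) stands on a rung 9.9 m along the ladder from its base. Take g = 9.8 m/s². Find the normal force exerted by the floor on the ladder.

ΣF_y = 0: N_floor = 15×9.8 + 83.4×9.8 = 964.32 N.

N_floor ≈ 964 N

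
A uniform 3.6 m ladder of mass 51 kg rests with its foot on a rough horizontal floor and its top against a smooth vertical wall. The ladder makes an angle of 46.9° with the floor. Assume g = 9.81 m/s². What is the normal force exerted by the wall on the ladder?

N_wall ≈ 234 N

Torques about the foot: N_wall · 3.6 sin 46.9° = 51×9.81×1.8 cos 46.9° → N_wall = 234.09 N.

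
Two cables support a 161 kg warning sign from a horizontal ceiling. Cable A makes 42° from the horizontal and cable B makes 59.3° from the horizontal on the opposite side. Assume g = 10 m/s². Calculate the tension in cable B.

Weight W = 161 × 10 = 1610 N acts straight down.
Horizontal: T_A cos 42° = T_B cos 59.3°  →  T_A = 0.687 T_B.
Vertical: T_A sin 42° + T_B sin 59.3° = 1610.
Substituting the horizontal relation into the vertical equation gives 1.32 T_B = 1610, so T_B = 1220 N.

T_B ≈ 1220 N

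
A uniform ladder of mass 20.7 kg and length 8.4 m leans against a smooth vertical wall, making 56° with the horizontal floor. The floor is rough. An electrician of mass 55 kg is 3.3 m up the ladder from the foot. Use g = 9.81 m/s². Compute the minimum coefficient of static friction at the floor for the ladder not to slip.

ΣF_y = 0: N_floor = 20.7×9.81 + 55×9.81 = 742.62 N.
Torques about the foot: N_wall · 8.4 sin 56° = 20.7×9.81×4.2 cos 56° + 55×9.81×3.3 cos 56° → N_wall = 211.46 N.
ΣF_x = 0: f_floor = N_wall = 211.46 N.
μ_min = f_floor / N_floor = 211.46 / 742.62 = 0.2847.

μ_min ≈ 0.285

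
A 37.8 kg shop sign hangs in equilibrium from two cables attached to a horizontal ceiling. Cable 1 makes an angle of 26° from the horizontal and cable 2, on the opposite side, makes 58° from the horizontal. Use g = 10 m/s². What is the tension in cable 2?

T_2 ≈ 342 N

Weight W = 37.8 × 10 = 378 N acts straight down.
Horizontal: T_1 cos 26° = T_2 cos 58°  →  T_1 = 0.5896 T_2.
Vertical: T_1 sin 26° + T_2 sin 58° = 378.
Substituting the horizontal relation into the vertical equation gives 1.107 T_2 = 378, so T_2 = 341.6 N.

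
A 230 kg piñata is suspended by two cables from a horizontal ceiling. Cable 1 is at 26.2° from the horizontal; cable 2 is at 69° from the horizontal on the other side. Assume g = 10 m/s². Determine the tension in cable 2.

Weight W = 230 × 10 = 2300 N acts straight down.
Horizontal: T_1 cos 26.2° = T_2 cos 69°  →  T_1 = 0.3994 T_2.
Vertical: T_1 sin 26.2° + T_2 sin 69° = 2300.
Substituting the horizontal relation into the vertical equation gives 1.11 T_2 = 2300, so T_2 = 2072 N.

T_2 ≈ 2070 N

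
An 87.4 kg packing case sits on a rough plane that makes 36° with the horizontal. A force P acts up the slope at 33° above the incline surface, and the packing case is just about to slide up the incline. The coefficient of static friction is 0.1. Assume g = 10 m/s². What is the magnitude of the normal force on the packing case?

On the verge of sliding up the incline, friction equals μN and acts down the slope.
Perpendicular: N + P sin 33° = W cos 36° = 707.1 N.
Along incline: P cos 33° = W sin 36° + μN  with W sin 36° = 513.7 N.
Solving the pair for P and N: P = 654.4 N, N = 350.7 N (and f = μN = 35.07 N).

N ≈ 351 N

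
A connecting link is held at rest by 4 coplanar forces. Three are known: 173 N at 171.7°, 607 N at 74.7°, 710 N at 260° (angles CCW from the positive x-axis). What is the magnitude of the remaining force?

Sum the known components: ΣF_x = -134.3 N, ΣF_y = -88.75 N.
For equilibrium the remaining force must supply (−ΣF_x, −ΣF_y) = (134.3, 88.75) N.
Magnitude = √((134.3)² + (88.75)²) = 161 N; direction = atan2(88.75, 134.3) = 33.5°.

F ≈ 161 N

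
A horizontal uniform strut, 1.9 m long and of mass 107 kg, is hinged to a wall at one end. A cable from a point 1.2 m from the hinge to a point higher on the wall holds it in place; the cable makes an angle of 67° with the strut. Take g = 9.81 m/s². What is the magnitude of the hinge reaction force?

Take torques about the hinge: T sin 67° · 1.2 = 107×9.81×0.95 = 997.19 N·m.
So T = 997.19 / (0.9205 × 1.2) = 902.75 N.
ΣF_x = 0: H_x = T cos 67° = 352.73 N.
ΣF_y = 0: H_y = (107×9.81) − T sin 67° = 1049.7 − 830.99 = 218.68 N.
|H| = √(H_x² + H_y²) = √((352.73)² + (218.68)²) = 415.02 N.

|H| ≈ 415 N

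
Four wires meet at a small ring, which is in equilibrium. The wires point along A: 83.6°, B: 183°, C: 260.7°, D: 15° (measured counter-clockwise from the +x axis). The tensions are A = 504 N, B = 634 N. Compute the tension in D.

Resolve: ΣF_x = 504 cos 83.6° + 634 cos 183° + T_C cos 260.7° + T_D cos 15° = 0.
        ΣF_y = 504 sin 83.6° + 634 sin 183° + T_C sin 260.7° + T_D sin 15° = 0.
The known terms sum to (-577, 467.7) N, so -0.1616 T_C + 0.9659 T_D = 577 and -0.9869 T_C + 0.2588 T_D = -467.7.
Solving simultaneously: T_C = 659.5 N, T_D = 707.6 N.

T_D ≈ 708 N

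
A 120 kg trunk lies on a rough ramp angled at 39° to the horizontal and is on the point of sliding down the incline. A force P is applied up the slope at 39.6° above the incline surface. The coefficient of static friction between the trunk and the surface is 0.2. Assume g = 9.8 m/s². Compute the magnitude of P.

P ≈ 867 N

On the verge of sliding down the incline, friction equals μN and acts up the slope.
Perpendicular: N + P sin 39.6° = W cos 39° = 913.9 N.
Along incline: P cos 39.6° + μN = W sin 39° with W sin 39° = 740.1 N.
Solving the pair for P and N: P = 866.7 N, N = 361.5 N (and f = μN = 72.3 N).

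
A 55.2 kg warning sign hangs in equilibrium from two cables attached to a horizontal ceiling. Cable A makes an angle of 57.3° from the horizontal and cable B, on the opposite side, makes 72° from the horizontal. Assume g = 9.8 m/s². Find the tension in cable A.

T_A ≈ 216 N

Weight W = 55.2 × 9.8 = 541 N acts straight down.
Horizontal: T_A cos 57.3° = T_B cos 72°  →  T_B = 1.748 T_A.
Vertical: T_A sin 57.3° + T_B sin 72° = 541.
Substituting the horizontal relation into the vertical equation gives 2.504 T_A = 541, so T_A = 216 N.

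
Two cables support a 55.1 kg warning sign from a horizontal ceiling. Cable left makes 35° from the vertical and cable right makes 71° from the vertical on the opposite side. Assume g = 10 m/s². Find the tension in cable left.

Angles from the horizontal: cable left is 90° − 35° = 55°, cable right is 90° − 71° = 19°.
Weight W = 55.1 × 10 = 551 N acts straight down.
Horizontal: T_left cos 55° = T_right cos 19°  →  T_right = 0.6066 T_left.
Vertical: T_left sin 55° + T_right sin 19° = 551.
Substituting the horizontal relation into the vertical equation gives 1.017 T_left = 551, so T_left = 542 N.

T_left ≈ 542 N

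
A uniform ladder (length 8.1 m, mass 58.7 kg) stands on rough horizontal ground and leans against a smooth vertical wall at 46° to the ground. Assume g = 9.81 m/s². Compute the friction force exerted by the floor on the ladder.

Torques about the foot: N_wall · 8.1 sin 46° = 58.7×9.81×4.05 cos 46° → N_wall = 278.04 N.
ΣF_x = 0: f_floor = N_wall = 278.04 N.

f ≈ 278 N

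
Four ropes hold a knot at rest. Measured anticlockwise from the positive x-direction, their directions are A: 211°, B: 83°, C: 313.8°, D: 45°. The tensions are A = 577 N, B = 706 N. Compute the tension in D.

Resolve: ΣF_x = 577 cos 211° + 706 cos 83° + T_C cos 313.8° + T_D cos 45° = 0.
        ΣF_y = 577 sin 211° + 706 sin 83° + T_C sin 313.8° + T_D sin 45° = 0.
The known terms sum to (-408.5, 403.6) N, so 0.6921 T_C + 0.7071 T_D = 408.5 and -0.7218 T_C + 0.7071 T_D = -403.6.
Solving simultaneously: T_C = 574.4 N, T_D = 15.55 N.

T_D ≈ 15.6 N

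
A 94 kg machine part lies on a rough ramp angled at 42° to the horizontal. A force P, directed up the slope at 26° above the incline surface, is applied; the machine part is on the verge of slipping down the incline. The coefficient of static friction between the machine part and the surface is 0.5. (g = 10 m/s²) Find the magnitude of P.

On the verge of sliding down the incline, friction equals μN and acts up the slope.
Perpendicular: N + P sin 26° = W cos 42° = 698.6 N.
Along incline: P cos 26° + μN = W sin 42° with W sin 42° = 629 N.
Solving the pair for P and N: P = 411.6 N, N = 518.1 N (and f = μN = 259.1 N).

P ≈ 412 N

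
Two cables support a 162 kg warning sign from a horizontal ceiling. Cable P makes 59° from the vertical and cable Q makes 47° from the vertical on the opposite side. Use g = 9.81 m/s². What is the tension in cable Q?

Angles from the horizontal: cable P is 90° − 59° = 31°, cable Q is 90° − 47° = 43°.
Weight W = 162 × 9.81 = 1589 N acts straight down.
Horizontal: T_P cos 31° = T_Q cos 43°  →  T_P = 0.8532 T_Q.
Vertical: T_P sin 31° + T_Q sin 43° = 1589.
Substituting the horizontal relation into the vertical equation gives 1.121 T_Q = 1589, so T_Q = 1417 N.

T_Q ≈ 1420 N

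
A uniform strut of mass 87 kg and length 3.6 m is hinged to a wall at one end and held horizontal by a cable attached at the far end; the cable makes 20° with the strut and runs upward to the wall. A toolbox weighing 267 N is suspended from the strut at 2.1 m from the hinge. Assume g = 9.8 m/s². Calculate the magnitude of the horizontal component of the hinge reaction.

Take torques about the hinge: T sin 20° · 3.6 = 87×9.8×1.8 + 267×2.1 = 2095.4 N·m.
So T = 2095.4 / (0.3420 × 3.6) = 1701.8 N.
ΣF_x = 0: H_x = T cos 20° = 1599.2 N.

H_x ≈ 1600 N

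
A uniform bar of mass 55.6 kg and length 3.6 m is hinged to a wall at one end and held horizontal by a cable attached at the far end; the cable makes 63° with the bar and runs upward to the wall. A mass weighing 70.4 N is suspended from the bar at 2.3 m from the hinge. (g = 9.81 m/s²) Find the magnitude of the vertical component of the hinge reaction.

|H_y| ≈ 298 N

Take torques about the hinge: T sin 63° · 3.6 = 55.6×9.81×1.8 + 70.4×2.3 = 1143.7 N·m.
So T = 1143.7 / (0.8910 × 3.6) = 356.56 N.
ΣF_y = 0: H_y = (55.6×9.81 + 70.4) − T sin 63° = 615.84 − 317.7 = 298.14 N.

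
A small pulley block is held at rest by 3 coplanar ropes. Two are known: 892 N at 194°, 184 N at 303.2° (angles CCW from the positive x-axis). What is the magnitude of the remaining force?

F ≈ 849 N

Sum the known components: ΣF_x = -764.8 N, ΣF_y = -369.8 N.
For equilibrium the remaining force must supply (−ΣF_x, −ΣF_y) = (764.8, 369.8) N.
Magnitude = √((764.8)² + (369.8)²) = 849.5 N; direction = atan2(369.8, 764.8) = 25.8°.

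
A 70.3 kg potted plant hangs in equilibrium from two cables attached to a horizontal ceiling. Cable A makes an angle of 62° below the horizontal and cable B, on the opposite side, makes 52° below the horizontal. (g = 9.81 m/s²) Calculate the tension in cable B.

T_B ≈ 354 N

Weight W = 70.3 × 9.81 = 689.6 N acts straight down.
Horizontal: T_A cos 62° = T_B cos 52°  →  T_A = 1.311 T_B.
Vertical: T_A sin 62° + T_B sin 52° = 689.6.
Substituting the horizontal relation into the vertical equation gives 1.946 T_B = 689.6, so T_B = 354.4 N.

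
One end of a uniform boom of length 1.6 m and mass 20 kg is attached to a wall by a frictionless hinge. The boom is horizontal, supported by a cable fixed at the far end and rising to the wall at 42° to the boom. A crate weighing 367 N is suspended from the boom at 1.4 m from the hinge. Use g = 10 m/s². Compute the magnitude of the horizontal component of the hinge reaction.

Take torques about the hinge: T sin 42° · 1.6 = 20×10×0.8 + 367×1.4 = 673.8 N·m.
So T = 673.8 / (0.6691 × 1.6) = 629.36 N.
ΣF_x = 0: H_x = T cos 42° = 467.71 N.

H_x ≈ 468 N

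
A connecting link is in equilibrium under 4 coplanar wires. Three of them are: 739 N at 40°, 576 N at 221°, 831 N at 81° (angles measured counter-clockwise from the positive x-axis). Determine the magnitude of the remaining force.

Sum the known components: ΣF_x = 261.4 N, ΣF_y = 917.9 N.
For equilibrium the remaining force must supply (−ΣF_x, −ΣF_y) = (-261.4, -917.9) N.
Magnitude = √((-261.4)² + (-917.9)²) = 954.4 N; direction = atan2(-917.9, -261.4) = 254.1°.

F ≈ 954 N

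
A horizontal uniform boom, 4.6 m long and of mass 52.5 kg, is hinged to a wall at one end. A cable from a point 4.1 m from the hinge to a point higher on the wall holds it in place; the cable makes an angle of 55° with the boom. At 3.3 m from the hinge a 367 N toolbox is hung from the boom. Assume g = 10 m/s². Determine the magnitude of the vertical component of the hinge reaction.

|H_y| ≈ 302 N

Take torques about the hinge: T sin 55° · 4.1 = 52.5×10×2.3 + 367×3.3 = 2418.6 N·m.
So T = 2418.6 / (0.8192 × 4.1) = 720.14 N.
ΣF_y = 0: H_y = (52.5×10 + 367) − T sin 55° = 892 − 589.9 = 302.1 N.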